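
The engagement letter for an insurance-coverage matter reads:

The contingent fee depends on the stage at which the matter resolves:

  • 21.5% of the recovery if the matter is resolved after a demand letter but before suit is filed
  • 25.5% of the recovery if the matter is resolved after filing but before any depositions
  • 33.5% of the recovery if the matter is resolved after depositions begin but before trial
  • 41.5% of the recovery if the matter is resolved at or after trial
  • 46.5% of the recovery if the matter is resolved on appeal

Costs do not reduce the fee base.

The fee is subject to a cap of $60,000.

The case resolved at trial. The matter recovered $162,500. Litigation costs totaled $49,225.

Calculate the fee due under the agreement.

Fee base is the gross recovery, $162,500; costs are reimbursed separately.
The matter resolved at trial, so the 41.5% rate applies.
$162,500 × 41.5% = $67,437.50
$67,437.50 exceeds the $60,000 cap, so the fee is capped at $60,000.00.

$60,000.00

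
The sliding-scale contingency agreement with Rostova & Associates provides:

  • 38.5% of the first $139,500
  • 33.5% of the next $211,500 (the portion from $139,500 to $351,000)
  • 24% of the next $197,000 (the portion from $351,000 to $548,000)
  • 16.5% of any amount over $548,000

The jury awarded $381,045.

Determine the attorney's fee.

$131,770.80

First $139,500 at 38.5% = $53,707.50
Next $211,500 at 33.5% = $70,852.50
Remaining $30,045 at 24% = $7,210.80
Fee: $53,707.50 + $70,852.50 + $7,210.80 = $131,770.80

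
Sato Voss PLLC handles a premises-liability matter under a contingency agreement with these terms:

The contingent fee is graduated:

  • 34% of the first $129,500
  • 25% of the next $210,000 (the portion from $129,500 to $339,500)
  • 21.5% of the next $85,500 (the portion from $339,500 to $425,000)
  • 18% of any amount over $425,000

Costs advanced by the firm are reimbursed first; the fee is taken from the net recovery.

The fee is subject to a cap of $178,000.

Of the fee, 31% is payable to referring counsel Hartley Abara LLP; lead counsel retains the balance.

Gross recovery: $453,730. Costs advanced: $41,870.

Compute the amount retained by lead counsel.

Fee base (net of costs): $453,730 − $41,870 = $411,860
First $129,500 at 34% = $44,030.00
Next $210,000 at 25% = $52,500.00
Remaining $72,360 at 21.5% = $15,557.40
Fee: $44,030.00 + $52,500.00 + $15,557.40 = $112,087.40
$112,087.40 is under the $178,000 cap.
Referral share: 31% of $112,087.40 = $34,747.09; lead counsel retains $112,087.40 − $34,747.09 = $77,340.31.

$77,340.31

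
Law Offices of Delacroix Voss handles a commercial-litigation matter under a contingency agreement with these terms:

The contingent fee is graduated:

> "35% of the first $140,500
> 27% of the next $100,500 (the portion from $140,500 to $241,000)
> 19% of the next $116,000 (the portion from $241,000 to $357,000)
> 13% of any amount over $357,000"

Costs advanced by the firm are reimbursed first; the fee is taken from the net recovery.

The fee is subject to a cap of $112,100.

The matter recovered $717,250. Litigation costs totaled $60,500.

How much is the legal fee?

Fee base (net of costs): $717,250 − $60,500 = $656,750
First $140,500 at 35% = $49,175.00
Next $100,500 at 27% = $27,135.00
Next $116,000 at 19% = $22,040.00
Remaining $299,750 at 13% = $38,967.50
Fee: $49,175.00 + $27,135.00 + $22,040.00 + $38,967.50 = $137,317.50
$137,317.50 exceeds the $112,100 cap, so the fee is capped at $112,100.00.

$112,100.00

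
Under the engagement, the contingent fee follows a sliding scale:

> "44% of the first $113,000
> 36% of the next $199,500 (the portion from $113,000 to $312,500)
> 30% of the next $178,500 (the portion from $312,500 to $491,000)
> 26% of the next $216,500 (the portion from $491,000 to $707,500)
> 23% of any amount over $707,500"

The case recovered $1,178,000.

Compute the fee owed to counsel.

First $113,000 at 44% = $49,720.00
Next $199,500 at 36% = $71,820.00
Next $178,500 at 30% = $53,550.00
Next $216,500 at 26% = $56,290.00
Remaining $470,500 at 23% = $108,215.00
Fee: $49,720.00 + $71,820.00 + $53,550.00 + $56,290.00 + $108,215.00 = $339,595.00

$339,595.00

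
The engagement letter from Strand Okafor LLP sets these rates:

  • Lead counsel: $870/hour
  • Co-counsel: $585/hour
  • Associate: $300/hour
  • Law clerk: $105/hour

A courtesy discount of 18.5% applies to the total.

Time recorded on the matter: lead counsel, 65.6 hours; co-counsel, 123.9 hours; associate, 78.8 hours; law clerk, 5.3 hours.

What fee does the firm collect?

$125,306.25

Lead counsel: 65.6 × $870 = $57,072.00
Co-counsel: 123.9 × $585 = $72,481.50
Associate: 78.8 × $300 = $23,640.00
Law clerk: 5.3 × $105 = $556.50
Subtotal: $153,750.00
Less 18.5% discount: −$28,443.75
Total: $153,750.00 − $28,443.75 = $125,306.25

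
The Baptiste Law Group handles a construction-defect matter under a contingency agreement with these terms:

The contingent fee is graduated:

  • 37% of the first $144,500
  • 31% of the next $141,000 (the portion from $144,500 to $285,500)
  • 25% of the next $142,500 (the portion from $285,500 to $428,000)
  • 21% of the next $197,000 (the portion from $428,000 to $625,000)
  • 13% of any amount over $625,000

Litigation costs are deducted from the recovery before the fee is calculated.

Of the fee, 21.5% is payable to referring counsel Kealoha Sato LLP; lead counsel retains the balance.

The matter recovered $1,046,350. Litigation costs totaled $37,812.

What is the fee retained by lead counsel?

$175,863.50

Fee base (net of costs): $1,046,350 − $37,812 = $1,008,538
First $144,500 at 37% = $53,465.00
Next $141,000 at 31% = $43,710.00
Next $142,500 at 25% = $35,625.00
Next $197,000 at 21% = $41,370.00
Remaining $383,538 at 13% = $49,859.94
Fee: $53,465.00 + $43,710.00 + $35,625.00 + $41,370.00 + $49,859.94 = $224,029.94
Referral share: 21.5% of $224,029.94 = $48,166.44; lead counsel retains $224,029.94 − $48,166.44 = $175,863.50.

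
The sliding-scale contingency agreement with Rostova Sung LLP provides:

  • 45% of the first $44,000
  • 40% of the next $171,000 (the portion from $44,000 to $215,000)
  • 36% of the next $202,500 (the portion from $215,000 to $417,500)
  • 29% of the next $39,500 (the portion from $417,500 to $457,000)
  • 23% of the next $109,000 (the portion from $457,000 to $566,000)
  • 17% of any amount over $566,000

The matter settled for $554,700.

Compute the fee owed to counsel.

$195,026.00

First $44,000 at 45% = $19,800.00
Next $171,000 at 40% = $68,400.00
Next $202,500 at 36% = $72,900.00
Next $39,500 at 29% = $11,455.00
Remaining $97,700 at 23% = $22,471.00
Fee: $19,800.00 + $68,400.00 + $72,900.00 + $11,455.00 + $22,471.00 = $195,026.00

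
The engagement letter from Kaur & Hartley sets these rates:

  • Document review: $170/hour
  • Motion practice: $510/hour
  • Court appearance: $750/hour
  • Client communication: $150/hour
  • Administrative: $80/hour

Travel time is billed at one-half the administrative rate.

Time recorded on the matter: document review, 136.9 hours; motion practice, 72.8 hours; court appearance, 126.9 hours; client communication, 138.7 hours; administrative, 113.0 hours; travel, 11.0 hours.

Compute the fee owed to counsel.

$185,861.00

Document review: 136.9 × $170 = $23,273.00
Motion practice: 72.8 × $510 = $37,128.00
Court appearance: 126.9 × $750 = $95,175.00
Client communication: 138.7 × $150 = $20,805.00
Administrative: 113.0 × $80 = $9,040.00
Subtotal: $23,273.00 + $37,128.00 + $95,175.00 + $20,805.00 + $9,040.00 = $185,421.00
Travel: 11.0 × ($80 ÷ 2) = 11.0 × $40.00 = $440.00
Total: $185,421.00 + $440.00 = $185,861.00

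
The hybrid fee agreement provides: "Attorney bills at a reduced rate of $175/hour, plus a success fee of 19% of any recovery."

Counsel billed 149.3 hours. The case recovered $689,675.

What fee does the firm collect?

Hourly: 149.3 × $175 = $26,127.50
Success fee: 19% of $689,675 = $131,038.25
Total: $26,127.50 + $131,038.25 = $157,165.75

$157,165.75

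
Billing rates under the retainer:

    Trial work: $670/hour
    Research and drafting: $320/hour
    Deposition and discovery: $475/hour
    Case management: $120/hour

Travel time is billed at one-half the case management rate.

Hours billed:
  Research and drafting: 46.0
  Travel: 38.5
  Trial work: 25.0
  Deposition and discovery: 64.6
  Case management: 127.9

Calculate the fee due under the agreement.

$79,813.00

Trial work: 25.0 × $670 = $16,750.00
Research and drafting: 46.0 × $320 = $14,720.00
Deposition and discovery: 64.6 × $475 = $30,685.00
Case management: 127.9 × $120 = $15,348.00
Subtotal: $16,750.00 + $14,720.00 + $30,685.00 + $15,348.00 = $77,503.00
Travel: 38.5 × ($120 ÷ 2) = 38.5 × $60.00 = $2,310.00
Total: $77,503.00 + $2,310.00 = $79,813.00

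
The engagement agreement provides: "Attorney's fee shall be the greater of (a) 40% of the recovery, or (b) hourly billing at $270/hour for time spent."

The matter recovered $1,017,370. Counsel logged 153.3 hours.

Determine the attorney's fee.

$406,948.00

(a) 40% of $1,017,370 = $406,948.00
(b) 153.3 × $270 = $41,391.00
The greater is (a): $406,948.00.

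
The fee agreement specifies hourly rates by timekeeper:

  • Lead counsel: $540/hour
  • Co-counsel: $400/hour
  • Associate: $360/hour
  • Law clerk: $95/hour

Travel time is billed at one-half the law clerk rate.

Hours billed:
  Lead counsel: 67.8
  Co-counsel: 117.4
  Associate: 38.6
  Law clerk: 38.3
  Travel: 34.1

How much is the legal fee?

Lead counsel: 67.8 × $540 = $36,612.00
Co-counsel: 117.4 × $400 = $46,960.00
Associate: 38.6 × $360 = $13,896.00
Law clerk: 38.3 × $95 = $3,638.50
Subtotal: $36,612.00 + $46,960.00 + $13,896.00 + $3,638.50 = $101,106.50
Travel: 34.1 × ($95 ÷ 2) = 34.1 × $47.50 = $1,619.75
Total: $101,106.50 + $1,619.75 = $102,726.25

$102,726.25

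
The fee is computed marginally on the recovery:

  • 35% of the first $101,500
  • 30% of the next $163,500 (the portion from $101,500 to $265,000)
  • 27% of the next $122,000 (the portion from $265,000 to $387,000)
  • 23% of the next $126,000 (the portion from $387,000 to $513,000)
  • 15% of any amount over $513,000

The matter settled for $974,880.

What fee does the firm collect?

$215,777.00

First $101,500 at 35% = $35,525.00
Next $163,500 at 30% = $49,050.00
Next $122,000 at 27% = $32,940.00
Next $126,000 at 23% = $28,980.00
Remaining $461,880 at 15% = $69,282.00
Fee: $35,525.00 + $49,050.00 + $32,940.00 + $28,980.00 + $69,282.00 = $215,777.00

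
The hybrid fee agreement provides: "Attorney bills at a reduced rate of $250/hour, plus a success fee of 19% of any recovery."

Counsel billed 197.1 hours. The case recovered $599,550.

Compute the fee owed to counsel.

$163,189.50

Hourly: 197.1 × $250 = $49,275.00
Success fee: 19% of $599,550 = $113,914.50
Total: $49,275.00 + $113,914.50 = $163,189.50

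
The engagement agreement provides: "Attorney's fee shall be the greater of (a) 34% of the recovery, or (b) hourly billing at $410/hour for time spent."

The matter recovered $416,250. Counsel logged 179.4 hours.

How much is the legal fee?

(a) 34% of $416,250 = $141,525.00
(b) 179.4 × $410 = $73,554.00
The greater is (a): $141,525.00.

$141,525.00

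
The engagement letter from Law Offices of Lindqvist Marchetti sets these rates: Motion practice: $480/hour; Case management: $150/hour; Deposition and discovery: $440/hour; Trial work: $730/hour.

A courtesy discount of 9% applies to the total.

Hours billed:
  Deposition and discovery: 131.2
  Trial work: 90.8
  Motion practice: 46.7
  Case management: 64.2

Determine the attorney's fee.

$142,012.78

Motion practice: 46.7 × $480 = $22,416.00
Case management: 64.2 × $150 = $9,630.00
Deposition and discovery: 131.2 × $440 = $57,728.00
Trial work: 90.8 × $730 = $66,284.00
Subtotal: $156,058.00
Less 9% discount: −$14,045.22
Total: $156,058.00 − $14,045.22 = $142,012.78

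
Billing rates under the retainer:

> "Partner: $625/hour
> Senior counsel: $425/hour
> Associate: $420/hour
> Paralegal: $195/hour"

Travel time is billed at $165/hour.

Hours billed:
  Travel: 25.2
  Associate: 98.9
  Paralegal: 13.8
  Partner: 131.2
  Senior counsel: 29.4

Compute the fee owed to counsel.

Partner: 131.2 × $625 = $82,000.00
Senior counsel: 29.4 × $425 = $12,495.00
Associate: 98.9 × $420 = $41,538.00
Paralegal: 13.8 × $195 = $2,691.00
Subtotal: $82,000.00 + $12,495.00 + $41,538.00 + $2,691.00 = $138,724.00
Travel: 25.2 × $165 = $4,158.00
Total: $138,724.00 + $4,158.00 = $142,882.00

$142,882.00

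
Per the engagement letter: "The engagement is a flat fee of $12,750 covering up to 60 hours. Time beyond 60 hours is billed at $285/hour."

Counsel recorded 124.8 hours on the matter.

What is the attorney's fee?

Flat fee: $12,750.00
Excess hours: 124.8 − 60 = 64.8
Overrun: 64.8 × $285 = $18,468.00
Total: $12,750.00 + $18,468.00 = $31,218.00

$31,218.00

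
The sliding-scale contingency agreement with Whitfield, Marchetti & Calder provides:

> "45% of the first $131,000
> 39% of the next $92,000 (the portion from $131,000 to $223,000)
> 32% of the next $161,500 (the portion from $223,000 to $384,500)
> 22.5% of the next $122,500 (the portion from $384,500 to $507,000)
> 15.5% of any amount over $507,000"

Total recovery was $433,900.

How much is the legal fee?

First $131,000 at 45% = $58,950.00
Next $92,000 at 39% = $35,880.00
Next $161,500 at 32% = $51,680.00
Remaining $49,400 at 22.5% = $11,115.00
Fee: $58,950.00 + $35,880.00 + $51,680.00 + $11,115.00 = $157,625.00

$157,625.00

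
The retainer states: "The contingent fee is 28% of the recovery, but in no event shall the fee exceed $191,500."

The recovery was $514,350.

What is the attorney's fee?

$144,018.00

28% of $514,350 = $144,018.00
That is under the $191,500 cap.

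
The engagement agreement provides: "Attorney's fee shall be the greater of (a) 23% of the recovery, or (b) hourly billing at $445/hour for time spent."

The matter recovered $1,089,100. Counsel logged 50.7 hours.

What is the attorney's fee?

(a) 23% of $1,089,100 = $250,493.00
(b) 50.7 × $445 = $22,561.50
The greater is (a): $250,493.00.

$250,493.00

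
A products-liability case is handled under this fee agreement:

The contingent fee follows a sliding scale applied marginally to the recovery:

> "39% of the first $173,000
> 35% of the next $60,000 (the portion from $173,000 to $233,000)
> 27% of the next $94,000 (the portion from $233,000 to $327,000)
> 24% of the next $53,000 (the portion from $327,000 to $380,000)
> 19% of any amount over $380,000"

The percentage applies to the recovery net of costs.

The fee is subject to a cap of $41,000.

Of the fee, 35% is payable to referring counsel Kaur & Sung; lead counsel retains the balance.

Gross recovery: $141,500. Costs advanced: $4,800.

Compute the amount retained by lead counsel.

$26,650.00

Fee base (net of costs): $141,500 − $4,800 = $136,700
First $136,700 at 39% = $53,313.00
$53,313.00 exceeds the $41,000 cap, so the fee is capped at $41,000.00.
Referral share: 35% of $41,000.00 = $14,350.00; lead counsel retains $41,000.00 − $14,350.00 = $26,650.00.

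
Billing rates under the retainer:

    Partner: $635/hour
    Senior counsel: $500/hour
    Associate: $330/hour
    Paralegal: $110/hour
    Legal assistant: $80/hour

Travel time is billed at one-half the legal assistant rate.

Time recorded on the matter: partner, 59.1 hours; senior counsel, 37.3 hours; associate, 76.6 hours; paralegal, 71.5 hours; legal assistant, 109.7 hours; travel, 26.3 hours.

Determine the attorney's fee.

$99,149.50

Partner: 59.1 × $635 = $37,528.50
Senior counsel: 37.3 × $500 = $18,650.00
Associate: 76.6 × $330 = $25,278.00
Paralegal: 71.5 × $110 = $7,865.00
Legal assistant: 109.7 × $80 = $8,776.00
Subtotal: $37,528.50 + $18,650.00 + $25,278.00 + $7,865.00 + $8,776.00 = $98,097.50
Travel: 26.3 × ($80 ÷ 2) = 26.3 × $40.00 = $1,052.00
Total: $98,097.50 + $1,052.00 = $99,149.50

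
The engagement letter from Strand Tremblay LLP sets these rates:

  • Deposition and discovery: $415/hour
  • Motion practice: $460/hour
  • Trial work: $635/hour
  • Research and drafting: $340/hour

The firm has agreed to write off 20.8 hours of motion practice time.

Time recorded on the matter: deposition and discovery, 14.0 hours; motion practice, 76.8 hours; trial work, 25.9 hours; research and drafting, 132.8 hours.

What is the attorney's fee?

$93,168.50

Deposition and discovery: 14.0 × $415 = $5,810.00
Motion practice: 76.8 × $460 = $35,328.00
Trial work: 25.9 × $635 = $16,446.50
Research and drafting: 132.8 × $340 = $45,152.00
Subtotal: $102,736.50
Write-off: 20.8 × $460 = $9,568.00
Total: $102,736.50 − $9,568.00 = $93,168.50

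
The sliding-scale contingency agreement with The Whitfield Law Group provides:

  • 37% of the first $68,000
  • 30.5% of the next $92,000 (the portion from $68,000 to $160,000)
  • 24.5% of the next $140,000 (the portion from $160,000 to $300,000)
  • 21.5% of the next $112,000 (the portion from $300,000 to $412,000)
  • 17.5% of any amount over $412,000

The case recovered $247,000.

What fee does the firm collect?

$74,535.00

First $68,000 at 37% = $25,160.00
Next $92,000 at 30.5% = $28,060.00
Remaining $87,000 at 24.5% = $21,315.00
Fee: $25,160.00 + $28,060.00 + $21,315.00 = $74,535.00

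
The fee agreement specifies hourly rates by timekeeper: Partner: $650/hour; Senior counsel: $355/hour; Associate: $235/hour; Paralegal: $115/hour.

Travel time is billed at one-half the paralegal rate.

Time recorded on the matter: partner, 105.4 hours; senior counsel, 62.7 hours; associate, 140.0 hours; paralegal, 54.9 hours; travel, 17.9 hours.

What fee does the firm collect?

$131,011.25

Partner: 105.4 × $650 = $68,510.00
Senior counsel: 62.7 × $355 = $22,258.50
Associate: 140.0 × $235 = $32,900.00
Paralegal: 54.9 × $115 = $6,313.50
Subtotal: $68,510.00 + $22,258.50 + $32,900.00 + $6,313.50 = $129,982.00
Travel: 17.9 × ($115 ÷ 2) = 17.9 × $57.50 = $1,029.25
Total: $129,982.00 + $1,029.25 = $131,011.25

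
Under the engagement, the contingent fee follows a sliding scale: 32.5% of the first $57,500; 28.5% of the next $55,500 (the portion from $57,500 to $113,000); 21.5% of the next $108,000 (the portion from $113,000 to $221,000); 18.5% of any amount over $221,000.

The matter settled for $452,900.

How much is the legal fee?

$100,626.50

First $57,500 at 32.5% = $18,687.50
Next $55,500 at 28.5% = $15,817.50
Next $108,000 at 21.5% = $23,220.00
Remaining $231,900 at 18.5% = $42,901.50
Fee: $18,687.50 + $15,817.50 + $23,220.00 + $42,901.50 = $100,626.50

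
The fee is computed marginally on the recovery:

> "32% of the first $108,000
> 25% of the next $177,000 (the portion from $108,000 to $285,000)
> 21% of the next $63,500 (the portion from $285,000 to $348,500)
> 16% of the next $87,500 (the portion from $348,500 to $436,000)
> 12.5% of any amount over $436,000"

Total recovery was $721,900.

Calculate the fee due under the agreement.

First $108,000 at 32% = $34,560.00
Next $177,000 at 25% = $44,250.00
Next $63,500 at 21% = $13,335.00
Next $87,500 at 16% = $14,000.00
Remaining $285,900 at 12.5% = $35,737.50
Fee: $34,560.00 + $44,250.00 + $13,335.00 + $14,000.00 + $35,737.50 = $141,882.50

$141,882.50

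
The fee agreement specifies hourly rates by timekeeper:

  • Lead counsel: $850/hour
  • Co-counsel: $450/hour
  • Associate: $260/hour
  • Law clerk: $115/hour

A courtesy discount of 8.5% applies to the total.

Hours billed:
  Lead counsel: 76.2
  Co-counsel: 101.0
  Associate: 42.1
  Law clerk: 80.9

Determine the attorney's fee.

Lead counsel: 76.2 × $850 = $64,770.00
Co-counsel: 101.0 × $450 = $45,450.00
Associate: 42.1 × $260 = $10,946.00
Law clerk: 80.9 × $115 = $9,303.50
Subtotal: $130,469.50
Less 8.5% discount: −$11,089.91
Total: $130,469.50 − $11,089.91 = $119,379.59

$119,379.59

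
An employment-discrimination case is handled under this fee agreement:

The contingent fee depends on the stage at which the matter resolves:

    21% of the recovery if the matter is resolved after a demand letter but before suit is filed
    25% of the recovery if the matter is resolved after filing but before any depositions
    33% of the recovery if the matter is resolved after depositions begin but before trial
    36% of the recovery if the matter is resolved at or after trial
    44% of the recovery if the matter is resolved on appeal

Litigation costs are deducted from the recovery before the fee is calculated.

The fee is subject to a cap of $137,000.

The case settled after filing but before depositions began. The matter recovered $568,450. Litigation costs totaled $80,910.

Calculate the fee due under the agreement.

$121,885.00

Fee base (net of costs): $568,450 − $80,910 = $487,540
The matter settled after filing but before depositions began, so the 25% rate applies.
$487,540 × 25% = $121,885.00
$121,885.00 is under the $137,000 cap.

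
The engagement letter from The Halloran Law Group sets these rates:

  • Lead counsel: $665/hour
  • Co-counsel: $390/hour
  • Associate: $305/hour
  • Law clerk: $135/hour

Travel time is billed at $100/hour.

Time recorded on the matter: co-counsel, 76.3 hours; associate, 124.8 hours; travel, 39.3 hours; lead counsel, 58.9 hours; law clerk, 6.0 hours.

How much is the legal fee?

$111,729.50

Lead counsel: 58.9 × $665 = $39,168.50
Co-counsel: 76.3 × $390 = $29,757.00
Associate: 124.8 × $305 = $38,064.00
Law clerk: 6.0 × $135 = $810.00
Subtotal: $39,168.50 + $29,757.00 + $38,064.00 + $810.00 = $107,799.50
Travel: 39.3 × $100 = $3,930.00
Total: $107,799.50 + $3,930.00 = $111,729.50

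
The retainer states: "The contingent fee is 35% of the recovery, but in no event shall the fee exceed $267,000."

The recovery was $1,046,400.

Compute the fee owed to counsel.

$267,000.00

35% of $1,046,400 = $366,240.00
That exceeds the $267,000 cap, so the fee is capped at $267,000.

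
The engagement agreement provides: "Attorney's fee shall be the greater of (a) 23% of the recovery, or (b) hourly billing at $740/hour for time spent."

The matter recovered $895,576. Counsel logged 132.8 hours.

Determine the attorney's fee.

$205,982.48

(a) 23% of $895,576 = $205,982.48
(b) 132.8 × $740 = $98,272.00
The greater is (a): $205,982.48.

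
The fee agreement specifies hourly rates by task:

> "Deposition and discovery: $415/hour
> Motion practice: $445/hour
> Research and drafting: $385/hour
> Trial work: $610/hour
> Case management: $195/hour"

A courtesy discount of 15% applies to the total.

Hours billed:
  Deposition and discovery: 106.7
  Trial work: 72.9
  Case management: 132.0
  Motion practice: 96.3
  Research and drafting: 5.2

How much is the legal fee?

$135,443.25

Deposition and discovery: 106.7 × $415 = $44,280.50
Motion practice: 96.3 × $445 = $42,853.50
Research and drafting: 5.2 × $385 = $2,002.00
Trial work: 72.9 × $610 = $44,469.00
Case management: 132.0 × $195 = $25,740.00
Subtotal: $159,345.00
Less 15% discount: −$23,901.75
Total: $159,345.00 − $23,901.75 = $135,443.25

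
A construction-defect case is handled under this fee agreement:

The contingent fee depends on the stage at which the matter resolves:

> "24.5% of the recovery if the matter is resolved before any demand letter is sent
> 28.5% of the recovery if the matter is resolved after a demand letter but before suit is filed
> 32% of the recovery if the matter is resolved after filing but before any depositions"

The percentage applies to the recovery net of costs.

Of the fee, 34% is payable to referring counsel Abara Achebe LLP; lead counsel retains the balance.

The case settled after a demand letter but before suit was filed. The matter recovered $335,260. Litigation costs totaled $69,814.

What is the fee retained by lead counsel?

$49,930.39

Fee base (net of costs): $335,260 − $69,814 = $265,446
The matter settled after a demand letter but before suit was filed, so the 28.5% rate applies.
$265,446 × 28.5% = $75,652.11
Referral share: 34% of $75,652.11 = $25,721.72; lead counsel retains $75,652.11 − $25,721.72 = $49,930.39.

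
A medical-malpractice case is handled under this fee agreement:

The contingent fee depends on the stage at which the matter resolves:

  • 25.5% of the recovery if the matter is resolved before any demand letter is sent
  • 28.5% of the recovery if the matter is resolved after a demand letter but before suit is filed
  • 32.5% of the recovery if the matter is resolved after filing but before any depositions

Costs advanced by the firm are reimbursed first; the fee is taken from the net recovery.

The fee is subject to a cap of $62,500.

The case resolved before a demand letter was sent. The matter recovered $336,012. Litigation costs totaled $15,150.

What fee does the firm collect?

Fee base (net of costs): $336,012 − $15,150 = $320,862
The matter resolved before a demand letter was sent, so the 25.5% rate applies.
$320,862 × 25.5% = $81,819.81
$81,819.81 exceeds the $62,500 cap, so the fee is capped at $62,500.00.

$62,500.00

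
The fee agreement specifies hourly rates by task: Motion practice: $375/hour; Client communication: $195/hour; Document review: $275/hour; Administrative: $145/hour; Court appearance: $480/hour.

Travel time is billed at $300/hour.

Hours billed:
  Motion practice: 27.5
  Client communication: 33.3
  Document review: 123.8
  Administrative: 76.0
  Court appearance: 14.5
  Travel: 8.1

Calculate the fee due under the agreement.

Motion practice: 27.5 × $375 = $10,312.50
Client communication: 33.3 × $195 = $6,493.50
Document review: 123.8 × $275 = $34,045.00
Administrative: 76.0 × $145 = $11,020.00
Court appearance: 14.5 × $480 = $6,960.00
Subtotal: $10,312.50 + $6,493.50 + $34,045.00 + $11,020.00 + $6,960.00 = $68,831.00
Travel: 8.1 × $300 = $2,430.00
Total: $68,831.00 + $2,430.00 = $71,261.00

$71,261.00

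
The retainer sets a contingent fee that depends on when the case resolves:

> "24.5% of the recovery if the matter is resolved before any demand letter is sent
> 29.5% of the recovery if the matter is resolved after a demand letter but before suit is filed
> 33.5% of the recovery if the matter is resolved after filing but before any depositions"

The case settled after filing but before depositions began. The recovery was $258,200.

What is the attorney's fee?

The matter settled after filing but before depositions began, so the 33.5% rate applies.
$258,200 × 33.5% = $86,497.00

$86,497.00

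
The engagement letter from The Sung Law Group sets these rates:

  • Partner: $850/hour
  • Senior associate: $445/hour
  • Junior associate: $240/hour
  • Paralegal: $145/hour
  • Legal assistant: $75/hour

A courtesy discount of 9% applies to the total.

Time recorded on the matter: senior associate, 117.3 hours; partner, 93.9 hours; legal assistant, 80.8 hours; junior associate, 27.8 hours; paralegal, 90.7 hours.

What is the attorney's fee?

Partner: 93.9 × $850 = $79,815.00
Senior associate: 117.3 × $445 = $52,198.50
Junior associate: 27.8 × $240 = $6,672.00
Paralegal: 90.7 × $145 = $13,151.50
Legal assistant: 80.8 × $75 = $6,060.00
Subtotal: $157,897.00
Less 9% discount: −$14,210.73
Total: $157,897.00 − $14,210.73 = $143,686.27

$143,686.27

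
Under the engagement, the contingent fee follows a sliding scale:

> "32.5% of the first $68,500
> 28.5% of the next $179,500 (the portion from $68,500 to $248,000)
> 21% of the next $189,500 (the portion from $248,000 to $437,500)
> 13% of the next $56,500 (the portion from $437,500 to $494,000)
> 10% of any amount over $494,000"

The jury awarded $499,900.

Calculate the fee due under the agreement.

First $68,500 at 32.5% = $22,262.50
Next $179,500 at 28.5% = $51,157.50
Next $189,500 at 21% = $39,795.00
Next $56,500 at 13% = $7,345.00
Remaining $5,900 at 10% = $590.00
Fee: $22,262.50 + $51,157.50 + $39,795.00 + $7,345.00 + $590.00 = $121,150.00

$121,150.00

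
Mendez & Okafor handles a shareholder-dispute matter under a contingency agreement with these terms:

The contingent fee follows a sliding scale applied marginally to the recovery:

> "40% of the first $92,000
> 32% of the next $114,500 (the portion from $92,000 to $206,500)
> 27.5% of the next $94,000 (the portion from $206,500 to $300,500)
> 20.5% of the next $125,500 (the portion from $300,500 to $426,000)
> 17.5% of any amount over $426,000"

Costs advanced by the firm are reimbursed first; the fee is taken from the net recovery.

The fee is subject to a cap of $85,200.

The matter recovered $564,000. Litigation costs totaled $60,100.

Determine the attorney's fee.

Fee base (net of costs): $564,000 − $60,100 = $503,900
First $92,000 at 40% = $36,800.00
Next $114,500 at 32% = $36,640.00
Next $94,000 at 27.5% = $25,850.00
Next $125,500 at 20.5% = $25,727.50
Remaining $77,900 at 17.5% = $13,632.50
Fee: $36,800.00 + $36,640.00 + $25,850.00 + $25,727.50 + $13,632.50 = $138,650.00
$138,650.00 exceeds the $85,200 cap, so the fee is capped at $85,200.00.

$85,200.00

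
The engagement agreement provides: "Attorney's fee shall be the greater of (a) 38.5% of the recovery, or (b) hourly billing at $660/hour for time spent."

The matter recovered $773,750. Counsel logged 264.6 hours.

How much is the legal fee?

(a) 38.5% of $773,750 = $297,893.75
(b) 264.6 × $660 = $174,636.00
The greater is (a): $297,893.75.

$297,893.75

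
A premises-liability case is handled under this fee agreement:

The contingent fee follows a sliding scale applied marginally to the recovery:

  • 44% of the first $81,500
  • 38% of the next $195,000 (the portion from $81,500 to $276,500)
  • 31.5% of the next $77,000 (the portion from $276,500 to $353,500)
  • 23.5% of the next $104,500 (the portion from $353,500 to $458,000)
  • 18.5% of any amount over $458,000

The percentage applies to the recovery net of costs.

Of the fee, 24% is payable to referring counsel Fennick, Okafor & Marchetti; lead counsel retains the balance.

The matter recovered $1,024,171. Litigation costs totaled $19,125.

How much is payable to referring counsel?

$62,394.24

Fee base (net of costs): $1,024,171 − $19,125 = $1,005,046
First $81,500 at 44% = $35,860.00
Next $195,000 at 38% = $74,100.00
Next $77,000 at 31.5% = $24,255.00
Next $104,500 at 23.5% = $24,557.50
Remaining $547,046 at 18.5% = $101,203.51
Fee: $35,860.00 + $74,100.00 + $24,255.00 + $24,557.50 + $101,203.51 = $259,976.01
Referral share: 24% of $259,976.01 = $62,394.24; lead counsel retains $259,976.01 − $62,394.24 = $197,581.77.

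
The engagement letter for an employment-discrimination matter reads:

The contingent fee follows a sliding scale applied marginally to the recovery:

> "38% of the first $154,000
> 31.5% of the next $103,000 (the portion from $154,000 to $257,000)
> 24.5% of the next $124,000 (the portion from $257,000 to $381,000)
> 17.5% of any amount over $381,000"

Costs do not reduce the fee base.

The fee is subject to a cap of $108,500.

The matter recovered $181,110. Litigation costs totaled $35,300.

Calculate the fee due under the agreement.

$67,059.65

Fee base is the gross recovery, $181,110; costs are reimbursed separately.
First $154,000 at 38% = $58,520.00
Remaining $27,110 at 31.5% = $8,539.65
Fee: $58,520.00 + $8,539.65 = $67,059.65
$67,059.65 is under the $108,500 cap.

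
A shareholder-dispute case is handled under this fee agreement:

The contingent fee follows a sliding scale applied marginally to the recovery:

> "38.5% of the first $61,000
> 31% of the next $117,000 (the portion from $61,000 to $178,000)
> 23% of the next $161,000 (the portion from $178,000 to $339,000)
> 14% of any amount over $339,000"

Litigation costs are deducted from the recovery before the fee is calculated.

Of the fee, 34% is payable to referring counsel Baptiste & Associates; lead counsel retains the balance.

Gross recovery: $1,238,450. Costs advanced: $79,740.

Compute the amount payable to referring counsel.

$71,925.10

Fee base (net of costs): $1,238,450 − $79,740 = $1,158,710
First $61,000 at 38.5% = $23,485.00
Next $117,000 at 31% = $36,270.00
Next $161,000 at 23% = $37,030.00
Remaining $819,710 at 14% = $114,759.40
Fee: $23,485.00 + $36,270.00 + $37,030.00 + $114,759.40 = $211,544.40
Referral share: 34% of $211,544.40 = $71,925.10; lead counsel retains $211,544.40 − $71,925.10 = $139,619.30.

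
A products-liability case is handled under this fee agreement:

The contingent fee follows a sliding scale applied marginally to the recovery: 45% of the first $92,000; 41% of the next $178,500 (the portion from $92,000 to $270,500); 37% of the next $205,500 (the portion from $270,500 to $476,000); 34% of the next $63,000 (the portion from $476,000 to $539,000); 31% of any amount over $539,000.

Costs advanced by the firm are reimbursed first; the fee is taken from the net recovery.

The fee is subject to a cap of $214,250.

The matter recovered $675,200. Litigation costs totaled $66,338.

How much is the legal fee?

Fee base (net of costs): $675,200 − $66,338 = $608,862
First $92,000 at 45% = $41,400.00
Next $178,500 at 41% = $73,185.00
Next $205,500 at 37% = $76,035.00
Next $63,000 at 34% = $21,420.00
Remaining $69,862 at 31% = $21,657.22
Fee: $41,400.00 + $73,185.00 + $76,035.00 + $21,420.00 + $21,657.22 = $233,697.22
$233,697.22 exceeds the $214,250 cap, so the fee is capped at $214,250.00.

$214,250.00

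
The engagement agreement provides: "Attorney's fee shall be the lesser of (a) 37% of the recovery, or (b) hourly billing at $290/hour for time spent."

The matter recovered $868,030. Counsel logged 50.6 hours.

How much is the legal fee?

$14,674.00

(a) 37% of $868,030 = $321,171.10
(b) 50.6 × $290 = $14,674.00
The lesser is (b): $14,674.00.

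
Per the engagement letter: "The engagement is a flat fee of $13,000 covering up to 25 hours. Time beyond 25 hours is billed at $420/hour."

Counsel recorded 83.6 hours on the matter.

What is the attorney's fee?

$37,612.00

Flat fee: $13,000.00
Excess hours: 83.6 − 25 = 58.6
Overrun: 58.6 × $420 = $24,612.00
Total: $13,000.00 + $24,612.00 = $37,612.00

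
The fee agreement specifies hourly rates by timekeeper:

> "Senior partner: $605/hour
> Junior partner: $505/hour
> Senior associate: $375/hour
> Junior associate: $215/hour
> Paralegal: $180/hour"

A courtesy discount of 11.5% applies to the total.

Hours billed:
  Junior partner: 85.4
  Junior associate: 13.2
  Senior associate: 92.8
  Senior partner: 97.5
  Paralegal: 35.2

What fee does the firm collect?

$129,288.32

Senior partner: 97.5 × $605 = $58,987.50
Junior partner: 85.4 × $505 = $43,127.00
Senior associate: 92.8 × $375 = $34,800.00
Junior associate: 13.2 × $215 = $2,838.00
Paralegal: 35.2 × $180 = $6,336.00
Subtotal: $146,088.50
Less 11.5% discount: −$16,800.18
Total: $146,088.50 − $16,800.18 = $129,288.32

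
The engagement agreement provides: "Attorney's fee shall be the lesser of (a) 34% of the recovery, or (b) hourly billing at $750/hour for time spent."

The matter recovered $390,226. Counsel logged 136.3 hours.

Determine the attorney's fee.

(a) 34% of $390,226 = $132,676.84
(b) 136.3 × $750 = $102,225.00
The lesser is (b): $102,225.00.

$102,225.00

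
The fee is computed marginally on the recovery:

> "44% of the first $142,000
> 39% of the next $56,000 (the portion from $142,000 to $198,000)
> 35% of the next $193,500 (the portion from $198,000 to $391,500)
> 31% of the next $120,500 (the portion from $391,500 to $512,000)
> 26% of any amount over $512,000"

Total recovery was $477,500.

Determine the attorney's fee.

First $142,000 at 44% = $62,480.00
Next $56,000 at 39% = $21,840.00
Next $193,500 at 35% = $67,725.00
Remaining $86,000 at 31% = $26,660.00
Fee: $62,480.00 + $21,840.00 + $67,725.00 + $26,660.00 = $178,705.00

$178,705.00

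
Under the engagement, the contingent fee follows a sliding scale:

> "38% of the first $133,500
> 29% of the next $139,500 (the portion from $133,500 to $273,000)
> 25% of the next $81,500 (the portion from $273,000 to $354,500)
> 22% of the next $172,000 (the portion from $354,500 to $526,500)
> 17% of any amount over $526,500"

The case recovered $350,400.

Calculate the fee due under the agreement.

First $133,500 at 38% = $50,730.00
Next $139,500 at 29% = $40,455.00
Remaining $77,400 at 25% = $19,350.00
Fee: $50,730.00 + $40,455.00 + $19,350.00 = $110,535.00

$110,535.00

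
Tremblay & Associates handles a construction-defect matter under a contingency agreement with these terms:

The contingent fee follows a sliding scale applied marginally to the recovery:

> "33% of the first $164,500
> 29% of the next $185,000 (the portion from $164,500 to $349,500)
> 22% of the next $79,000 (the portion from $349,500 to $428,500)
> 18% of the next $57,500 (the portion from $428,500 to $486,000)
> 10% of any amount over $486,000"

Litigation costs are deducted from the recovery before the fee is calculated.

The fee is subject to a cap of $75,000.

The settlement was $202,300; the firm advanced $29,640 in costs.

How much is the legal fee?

$56,651.40

Fee base (net of costs): $202,300 − $29,640 = $172,660
First $164,500 at 33% = $54,285.00
Remaining $8,160 at 29% = $2,366.40
Fee: $54,285.00 + $2,366.40 = $56,651.40
$56,651.40 is under the $75,000 cap.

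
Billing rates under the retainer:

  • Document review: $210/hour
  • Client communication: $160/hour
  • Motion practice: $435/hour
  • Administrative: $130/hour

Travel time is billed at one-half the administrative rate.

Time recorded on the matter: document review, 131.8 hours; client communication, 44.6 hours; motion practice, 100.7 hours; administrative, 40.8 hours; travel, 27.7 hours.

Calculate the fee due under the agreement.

Document review: 131.8 × $210 = $27,678.00
Client communication: 44.6 × $160 = $7,136.00
Motion practice: 100.7 × $435 = $43,804.50
Administrative: 40.8 × $130 = $5,304.00
Subtotal: $27,678.00 + $7,136.00 + $43,804.50 + $5,304.00 = $83,922.50
Travel: 27.7 × ($130 ÷ 2) = 27.7 × $65.00 = $1,800.50
Total: $83,922.50 + $1,800.50 = $85,723.00

$85,723.00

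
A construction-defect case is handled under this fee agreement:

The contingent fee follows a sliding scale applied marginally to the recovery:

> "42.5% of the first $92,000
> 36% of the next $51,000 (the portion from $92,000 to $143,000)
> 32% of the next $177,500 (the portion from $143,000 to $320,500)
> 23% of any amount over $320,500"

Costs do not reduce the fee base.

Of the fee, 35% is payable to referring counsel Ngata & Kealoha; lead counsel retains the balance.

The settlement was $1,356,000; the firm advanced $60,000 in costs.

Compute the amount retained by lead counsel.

Fee base is the gross recovery, $1,356,000; costs are reimbursed separately.
First $92,000 at 42.5% = $39,100.00
Next $51,000 at 36% = $18,360.00
Next $177,500 at 32% = $56,800.00
Remaining $1,035,500 at 23% = $238,165.00
Fee: $39,100.00 + $18,360.00 + $56,800.00 + $238,165.00 = $352,425.00
Referral share: 35% of $352,425.00 = $123,348.75; lead counsel retains $352,425.00 − $123,348.75 = $229,076.25.

$229,076.25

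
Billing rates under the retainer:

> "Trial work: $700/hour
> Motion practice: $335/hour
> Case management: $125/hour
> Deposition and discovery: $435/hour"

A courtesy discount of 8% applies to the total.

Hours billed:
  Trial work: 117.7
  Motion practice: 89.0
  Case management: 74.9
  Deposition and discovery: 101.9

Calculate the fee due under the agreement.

$152,622.48

Trial work: 117.7 × $700 = $82,390.00
Motion practice: 89.0 × $335 = $29,815.00
Case management: 74.9 × $125 = $9,362.50
Deposition and discovery: 101.9 × $435 = $44,326.50
Subtotal: $165,894.00
Less 8% discount: −$13,271.52
Total: $165,894.00 − $13,271.52 = $152,622.48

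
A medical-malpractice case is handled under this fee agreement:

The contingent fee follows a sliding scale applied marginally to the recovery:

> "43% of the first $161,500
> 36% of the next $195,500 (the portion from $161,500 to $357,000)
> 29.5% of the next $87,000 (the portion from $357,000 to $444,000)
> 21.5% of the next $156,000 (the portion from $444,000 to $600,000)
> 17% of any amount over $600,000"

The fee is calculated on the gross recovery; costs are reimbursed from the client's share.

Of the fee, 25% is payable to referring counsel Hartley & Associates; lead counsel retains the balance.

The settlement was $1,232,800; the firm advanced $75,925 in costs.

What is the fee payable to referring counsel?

$76,651.50

Fee base is the gross recovery, $1,232,800; costs are reimbursed separately.
First $161,500 at 43% = $69,445.00
Next $195,500 at 36% = $70,380.00
Next $87,000 at 29.5% = $25,665.00
Next $156,000 at 21.5% = $33,540.00
Remaining $632,800 at 17% = $107,576.00
Fee: $69,445.00 + $70,380.00 + $25,665.00 + $33,540.00 + $107,576.00 = $306,606.00
Referral share: 25% of $306,606.00 = $76,651.50; lead counsel retains $306,606.00 − $76,651.50 = $229,954.50.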